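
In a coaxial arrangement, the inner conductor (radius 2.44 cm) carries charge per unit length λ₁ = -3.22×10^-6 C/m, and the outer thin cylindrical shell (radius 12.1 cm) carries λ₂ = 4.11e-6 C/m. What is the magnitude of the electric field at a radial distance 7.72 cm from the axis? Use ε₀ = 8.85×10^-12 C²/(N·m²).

Choose a coaxial cylinder of radius r = 7.72 cm (arbitrary length L) as the Gaussian surface (between the conductors, 2.44 cm < r < 12.1 cm).
Only the inner wire is enclosed; the outer shell contributes nothing inside itself. λ_enc = λ₁ = -3.22e-6 C/m.
By Gauss's law (flux through the curved wall only), E·2πrL = λ_enc L/ε₀.
E = |λ_enc|/(2πε₀r) = (3.22×10^-6)/(2π·8.85×10^-12·0.0772) = 7.50×10^5 N/C.

E ≈ 7.50e5 N/C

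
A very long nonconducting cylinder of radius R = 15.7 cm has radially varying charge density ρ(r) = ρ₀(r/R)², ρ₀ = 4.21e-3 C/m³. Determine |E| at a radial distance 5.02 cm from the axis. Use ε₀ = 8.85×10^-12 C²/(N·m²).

E ≈ 6.10×10^5 V/m

Coaxial Gaussian cylinder, radius r = 5.02 cm, length L (r < R).
Integrating ρ over the cross-section to radius r: λ_enc = (2πρ₀/R²) ∫₀^r r'^3 dr' = 2πρ₀ r^4/(4·R²) = 1.704×10^-6 C/m.
Applying ∮E·dA = Q_enc/ε₀ with the end caps contributing no flux:
E = |λ_enc|/(2πε₀r) = (1.704×10^-6)/(2π·8.85×10^-12·0.0502) = 6.10×10^5 N/C.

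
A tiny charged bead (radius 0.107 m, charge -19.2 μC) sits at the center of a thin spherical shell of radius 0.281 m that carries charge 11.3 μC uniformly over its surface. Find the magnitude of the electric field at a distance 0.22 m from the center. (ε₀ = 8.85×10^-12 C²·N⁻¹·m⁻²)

|E| ≈ 3.57e6 V/m

By spherical symmetry E is radial; choose a Gaussian sphere of radius r = 0.22 m (between the bodies, 0.107 m < r < 0.281 m).
The shell at 0.281 m lies outside the Gaussian surface, so Q_enc = -19.2 μC = -1.92×10^-5 C.
Since E is radial and uniform over the Gaussian sphere, Φ = E·4πr² = Q_enc/ε₀.
E = |Q_enc|/(4πε₀r²) = (1.92×10^-5)/(4π·8.85×10^-12·(0.22)²) = 3.57×10^6 N/C.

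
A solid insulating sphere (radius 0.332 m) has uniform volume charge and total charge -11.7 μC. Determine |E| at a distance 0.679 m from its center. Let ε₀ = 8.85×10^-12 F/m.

|E| ≈ 2.28×10^5 N/C

Take a concentric spherical Gaussian surface of radius r = 0.679 m (r > R, so the entire charge is enclosed).
Q_enc = -11.7 μC = -1.17×10^-5 C.
By Gauss's law, ∮E·dA = E·4πr² = Q_enc/ε₀.
E = |Q_enc|/(4πε₀r²) = (1.17×10^-5)/(4π·8.85×10^-12·(0.679)²) = 2.28×10^5 N/C.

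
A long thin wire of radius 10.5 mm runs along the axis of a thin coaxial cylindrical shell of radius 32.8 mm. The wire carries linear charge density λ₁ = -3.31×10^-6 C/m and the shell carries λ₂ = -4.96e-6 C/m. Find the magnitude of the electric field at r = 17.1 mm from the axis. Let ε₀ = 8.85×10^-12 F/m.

3.48×10^6 V/m

Choose a coaxial cylinder of radius r = 17.1 mm (arbitrary length L) as the Gaussian surface (between the conductors, 10.5 mm < r < 32.8 mm).
The shell at 32.8 mm lies outside the Gaussian surface, so λ_enc = λ₁ = -3.31×10^-6 C/m.
Gauss's law: E·2πrL = λ_enc L/ε₀.
E = |λ_enc|/(2πε₀r) = (3.31×10^-6)/(2π·8.85×10^-12·0.0171) = 3.48×10^6 N/C.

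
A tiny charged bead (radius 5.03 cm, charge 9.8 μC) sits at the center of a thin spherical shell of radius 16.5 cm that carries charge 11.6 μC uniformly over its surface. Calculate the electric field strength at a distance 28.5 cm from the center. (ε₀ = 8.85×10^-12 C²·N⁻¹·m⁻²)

By spherical symmetry E is radial; choose a Gaussian sphere of radius r = 28.5 cm (r > 16.5 cm, enclosing both).
Q_enc = (9.8 μC) + (11.6 μC) = 2.14×10^-5 C.
Gauss's law: E·4πr² = Q_enc/ε₀.
E = |Q_enc|/(4πε₀r²) = (2.14×10^-5)/(4π·8.85×10^-12·(0.285)²) = 2.37×10^6 N/C.

E ≈ 2.37×10^6 V/m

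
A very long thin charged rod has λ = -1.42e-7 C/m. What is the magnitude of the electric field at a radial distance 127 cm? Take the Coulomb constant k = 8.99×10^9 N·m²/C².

E ≈ 2.01×10^3 N/C

Take a coaxial cylindrical Gaussian surface of radius r = 127 cm and length L.
Q_enc = λL, so λ_enc = -1.42×10^-7 C/m.
Applying ∮E·dA = Q_enc/ε₀ with the end caps contributing no flux:
E = 2k|λ_enc|/r = 2(8.99×10^9)(1.42e-7)/(1.27) = 2.01×10^3 N/C.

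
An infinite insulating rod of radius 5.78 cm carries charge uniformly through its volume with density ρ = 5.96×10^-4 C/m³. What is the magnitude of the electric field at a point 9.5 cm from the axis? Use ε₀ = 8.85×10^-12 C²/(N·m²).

Take a coaxial cylindrical Gaussian surface of radius r = 9.5 cm and length L (r > 5.78 cm, full cross-section enclosed).
λ_enc = ρ·πR² = (5.96×10^-4)π(0.0578)² = 6.255×10^-6 C/m.
Gauss's law: E·2πrL = λ_enc L/ε₀.
E = |λ_enc|/(2πε₀r) = (6.255×10^-6)/(2π·8.85×10^-12·0.095) = 1.18×10^6 N/C.

|E| = 1.18×10^6 V/m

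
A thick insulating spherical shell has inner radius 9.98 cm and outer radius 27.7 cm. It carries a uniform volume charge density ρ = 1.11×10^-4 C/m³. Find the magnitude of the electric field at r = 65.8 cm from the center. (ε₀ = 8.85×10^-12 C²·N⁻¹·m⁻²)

|E| ≈ 1.96×10^5 N/C

Symmetry ⇒ E = E(r) r̂. Gaussian sphere of radius r = 65.8 cm (r > 27.7 cm, enclosing the whole shell).
Q_enc = ρ·(4π/3)(b³ − a³) = (1.11×10^-4)·(4π/3)·((0.277)³ − (0.0998)³) = 9.42×10^-6 C.
Gauss's law: E·4πr² = Q_enc/ε₀.
E = |Q_enc|/(4πε₀r²) = (9.42×10^-6)/(4π·8.85×10^-12·(0.658)²) = 1.96e5 N/C.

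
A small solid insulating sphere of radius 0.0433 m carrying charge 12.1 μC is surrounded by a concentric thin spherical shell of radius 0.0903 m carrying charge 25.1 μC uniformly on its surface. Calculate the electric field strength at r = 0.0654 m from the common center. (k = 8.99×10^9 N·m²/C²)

|E| = 2.54×10^7 N/C

Take a concentric spherical Gaussian surface of radius r = 0.0654 m (between the bodies, 0.0433 m < r < 0.0903 m).
The shell at 0.0903 m lies outside the Gaussian surface, so Q_enc = 12.1 μC = 1.21×10^-5 C.
Gauss's law: E·4πr² = Q_enc/ε₀.
E = k|Q_enc|/r² = (8.99×10^9)(1.21e-5)/(0.0654)² = 2.54×10^7 N/C.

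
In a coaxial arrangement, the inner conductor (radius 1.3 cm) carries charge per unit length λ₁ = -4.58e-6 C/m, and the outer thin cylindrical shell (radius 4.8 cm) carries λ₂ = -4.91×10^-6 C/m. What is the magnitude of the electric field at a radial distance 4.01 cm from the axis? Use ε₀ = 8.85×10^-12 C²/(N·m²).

|E| = 2.05×10^6 N/C

Coaxial Gaussian cylinder, radius r = 4.01 cm, length L (between the conductors, 1.3 cm < r < 4.8 cm).
The shell at 4.8 cm lies outside the Gaussian surface, so λ_enc = λ₁ = -4.58×10^-6 C/m.
By Gauss's law (flux through the curved wall only), E·2πrL = λ_enc L/ε₀.
E = |λ_enc|/(2πε₀r) = (4.58×10^-6)/(2π·8.85×10^-12·0.0401) = 2.05×10^6 N/C.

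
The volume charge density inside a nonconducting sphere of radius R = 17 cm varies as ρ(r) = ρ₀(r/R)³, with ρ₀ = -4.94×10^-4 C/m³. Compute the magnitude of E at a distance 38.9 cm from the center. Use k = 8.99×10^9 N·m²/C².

Use a concentric Gaussian sphere at r = 38.9 cm (r > R, all charge enclosed).
Q_enc = 4π ∫₀^R ρ₀(r'/R)^3 r'² dr' = 4πρ₀R³/6 = -5.083×10^-6 C.
Applying ∮E·dA = Q_enc/ε₀ with Φ = E(4πr²):
E = k|Q_enc|/r² = (8.99×10^9)(5.083e-6)/(0.389)² = 3.02×10^5 N/C.

|E| ≈ 3.02×10^5 N/C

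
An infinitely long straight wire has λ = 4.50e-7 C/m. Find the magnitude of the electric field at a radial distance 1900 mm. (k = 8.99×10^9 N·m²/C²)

Take a coaxial cylindrical Gaussian surface of radius r = 1900 mm and length L.
Q_enc = λL, so λ_enc = 4.50×10^-7 C/m.
Gauss's law: E·2πrL = λ_enc L/ε₀.
E = 2k|λ_enc|/r = 2(8.99×10^9)(4.50×10^-7)/(1.9) = 4.26×10^3 N/C.

|E| = 4.26×10^3 N/C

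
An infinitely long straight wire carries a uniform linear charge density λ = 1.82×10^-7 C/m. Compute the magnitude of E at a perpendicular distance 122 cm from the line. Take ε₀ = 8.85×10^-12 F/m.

Choose a coaxial cylinder of radius r = 122 cm (arbitrary length L) as the Gaussian surface.
Q_enc = λL, so λ_enc = 1.82×10^-7 C/m.
Gauss's law: E·2πrL = λ_enc L/ε₀.
E = |λ_enc|/(2πε₀r) = (1.82×10^-7)/(2π·8.85×10^-12·1.22) = 2.68×10^3 N/C.

E ≈ 2.68e3 N/C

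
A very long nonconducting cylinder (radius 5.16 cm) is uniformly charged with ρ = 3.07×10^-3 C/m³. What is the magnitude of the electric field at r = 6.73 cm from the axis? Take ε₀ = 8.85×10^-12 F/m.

E = 6.86×10^6 N/C

Choose a coaxial cylinder of radius r = 6.73 cm (arbitrary length L) as the Gaussian surface (r > 5.16 cm, full cross-section enclosed).
λ_enc = ρ·πR² = (3.07e-3)π(0.0516)² = 2.568×10^-5 C/m.
By Gauss's law (flux through the curved wall only), E·2πrL = λ_enc L/ε₀.
E = |λ_enc|/(2πε₀r) = (2.568×10^-5)/(2π·8.85×10^-12·0.0673) = 6.86×10^6 N/C.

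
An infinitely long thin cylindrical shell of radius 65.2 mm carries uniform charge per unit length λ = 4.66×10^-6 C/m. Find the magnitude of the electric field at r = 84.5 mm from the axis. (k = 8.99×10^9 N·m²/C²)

|E| = 9.92e5 V/m

Coaxial Gaussian cylinder, radius r = 84.5 mm, length L (r > 65.2 mm).
The full line charge is enclosed: λ_enc = 4.66×10^-6 C/m.
Applying ∮E·dA = Q_enc/ε₀ with the end caps contributing no flux:
E = 2k|λ_enc|/r = 2(8.99×10^9)(4.66×10^-6)/(0.0845) = 9.92×10^5 N/C.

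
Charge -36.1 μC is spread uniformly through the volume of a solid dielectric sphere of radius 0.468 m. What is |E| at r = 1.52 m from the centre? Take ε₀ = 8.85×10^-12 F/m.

Take a concentric spherical Gaussian surface of radius r = 1.52 m (r > R, so the entire charge is enclosed).
Q_enc = -36.1 μC = -3.61×10^-5 C.
By Gauss's law, ∮E·dA = E·4πr² = Q_enc/ε₀.
E = |Q_enc|/(4πε₀r²) = (3.61e-5)/(4π·8.85×10^-12·(1.52)²) = 1.40e5 N/C.

|E| = 1.40×10^5 N/C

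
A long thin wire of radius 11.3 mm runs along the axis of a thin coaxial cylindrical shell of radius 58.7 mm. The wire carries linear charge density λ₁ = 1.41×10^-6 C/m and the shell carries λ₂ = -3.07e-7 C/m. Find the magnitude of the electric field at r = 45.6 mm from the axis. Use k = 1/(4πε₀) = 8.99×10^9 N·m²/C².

5.56e5 N/C

Take a coaxial cylindrical Gaussian surface of radius r = 45.6 mm and length L (between the conductors, 11.3 mm < r < 58.7 mm).
The shell at 58.7 mm lies outside the Gaussian surface, so λ_enc = λ₁ = 1.41×10^-6 C/m.
Gauss's law: E·2πrL = λ_enc L/ε₀.
E = 2k|λ_enc|/r = 2(8.99×10^9)(1.41e-6)/(0.0456) = 5.56×10^5 N/C.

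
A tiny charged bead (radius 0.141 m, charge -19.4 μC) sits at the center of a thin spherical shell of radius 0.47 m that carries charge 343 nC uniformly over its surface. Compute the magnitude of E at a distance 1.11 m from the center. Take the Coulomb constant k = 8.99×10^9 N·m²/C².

|E| ≈ 1.39×10^5 V/m

Take a concentric spherical Gaussian surface of radius r = 1.11 m (r > 0.47 m, enclosing both).
Q_enc = (-19.4 μC) + (343 nC) = -1.906×10^-5 C.
Gauss's law: E·4πr² = Q_enc/ε₀.
E = k|Q_enc|/r² = (8.99×10^9)(1.906×10^-5)/(1.11)² = 1.39×10^5 N/C.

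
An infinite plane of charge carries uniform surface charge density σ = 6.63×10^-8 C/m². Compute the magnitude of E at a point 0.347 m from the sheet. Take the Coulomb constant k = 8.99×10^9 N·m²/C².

E ≈ 3.75e3 N/C

The symmetry is planar: E is normal to the sheet and the same magnitude on both sides. Take a pillbox straddling the sheet with end-cap area A.
Flux Φ = 2EA and Q_enc = σA, so 2EA = σA/ε₀ ⇒ E = |σ|/(2ε₀), independent of distance.
E = 2πk|σ| = 2π(8.99×10^9)(6.63e-8) = 3.75e3 N/C.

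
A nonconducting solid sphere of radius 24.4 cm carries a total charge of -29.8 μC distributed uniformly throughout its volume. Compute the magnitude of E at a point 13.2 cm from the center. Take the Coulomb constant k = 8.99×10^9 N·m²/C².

Use a concentric Gaussian sphere at r = 13.2 cm (r < R).
For a uniform sphere the enclosed fraction is (r/R)³, so Q_enc = (-29.8 μC)(0.132/0.244)³ = -4.718×10^-6 C.
Gauss's law: E·4πr² = Q_enc/ε₀.
E = k|Q_enc|/r² = (8.99×10^9)(4.718e-6)/(0.132)² = 2.43×10^6 N/C.

|E| ≈ 2.43e6 N/C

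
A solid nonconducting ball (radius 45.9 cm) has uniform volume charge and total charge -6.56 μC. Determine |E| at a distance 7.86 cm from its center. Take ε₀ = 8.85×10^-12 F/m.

4.79e4 N/C

By spherical symmetry E is radial; choose a Gaussian sphere of radius r = 7.86 cm (r < R).
For a uniform sphere the enclosed fraction is (r/R)³, so Q_enc = (-6.56 μC)(0.0786/0.459)³ = -3.294×10^-8 C.
By Gauss's law, ∮E·dA = E·4πr² = Q_enc/ε₀.
E = |Q_enc|/(4πε₀r²) = (3.294×10^-8)/(4π·8.85×10^-12·(0.0786)²) = 4.79×10^4 N/C.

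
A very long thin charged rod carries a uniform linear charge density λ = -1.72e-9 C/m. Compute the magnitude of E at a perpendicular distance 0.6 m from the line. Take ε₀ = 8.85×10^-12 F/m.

E = 51.6 N/C

By cylindrical symmetry E is radial; use a coaxial Gaussian cylinder of radius 0.6 m and length L.
Q_enc = λL, so λ_enc = -1.72e-9 C/m.
By Gauss's law (flux through the curved wall only), E·2πrL = λ_enc L/ε₀.
E = |λ_enc|/(2πε₀r) = (1.72e-9)/(2π·8.85×10^-12·0.6) = 51.6 N/C.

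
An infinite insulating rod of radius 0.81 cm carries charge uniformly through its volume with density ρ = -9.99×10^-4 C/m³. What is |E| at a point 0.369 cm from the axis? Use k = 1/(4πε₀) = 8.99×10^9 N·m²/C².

E = 2.08e5 N/C

Coaxial Gaussian cylinder, radius r = 0.369 cm, length L (r < R).
Enclosed charge per unit length: λ_enc = ρ·πr² = (-9.99e-4)π(0.00369)² = -4.273e-8 C/m.
Applying ∮E·dA = Q_enc/ε₀ with the end caps contributing no flux:
E = 2k|λ_enc|/r = 2(8.99×10^9)(4.273×10^-8)/(0.00369) = 2.08×10^5 N/C.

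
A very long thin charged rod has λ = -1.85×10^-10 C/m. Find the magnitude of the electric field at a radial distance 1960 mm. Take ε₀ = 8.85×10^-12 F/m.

By cylindrical symmetry E is radial; use a coaxial Gaussian cylinder of radius 1960 mm and length L.
Q_enc = λL, so λ_enc = -1.85×10^-10 C/m.
By Gauss's law (flux through the curved wall only), E·2πrL = λ_enc L/ε₀.
E = |λ_enc|/(2πε₀r) = (1.85e-10)/(2π·8.85×10^-12·1.96) = 1.7 N/C.

|E| ≈ 1.7 N/C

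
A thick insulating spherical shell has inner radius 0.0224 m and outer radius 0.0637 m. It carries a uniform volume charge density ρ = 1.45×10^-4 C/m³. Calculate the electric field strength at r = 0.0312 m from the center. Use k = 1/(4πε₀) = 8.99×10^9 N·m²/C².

|E| ≈ 1.07×10^5 N/C

By spherical symmetry E is radial; choose a Gaussian sphere of radius r = 0.0312 m (within the shell material, 0.0224 m < r < 0.0637 m).
Only the shell between 0.0224 m and r is enclosed: Q_enc = ρ·(4π/3)(r³ − a³) = (1.45×10^-4)·(4π/3)·((0.0312)³ − (0.0224)³) = 1.162×10^-8 C.
Gauss's law: E·4πr² = Q_enc/ε₀.
E = k|Q_enc|/r² = (8.99×10^9)(1.162e-8)/(0.0312)² = 1.07e5 N/C.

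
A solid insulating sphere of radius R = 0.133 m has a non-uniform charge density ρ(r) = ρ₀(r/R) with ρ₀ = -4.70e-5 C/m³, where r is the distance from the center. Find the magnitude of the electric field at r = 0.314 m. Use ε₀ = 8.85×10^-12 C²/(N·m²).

3.17e4 N/C

Symmetry ⇒ E = E(r) r̂. Gaussian sphere of radius r = 0.314 m (r > R, all charge enclosed).
Q_enc = 4π ∫₀^R ρ₀(r'/R)^1 r'² dr' = 4πρ₀R³/4 = -3.474×10^-7 C.
By Gauss's law, ∮E·dA = E·4πr² = Q_enc/ε₀.
E = |Q_enc|/(4πε₀r²) = (3.474×10^-7)/(4π·8.85×10^-12·(0.314)²) = 3.17e4 N/C.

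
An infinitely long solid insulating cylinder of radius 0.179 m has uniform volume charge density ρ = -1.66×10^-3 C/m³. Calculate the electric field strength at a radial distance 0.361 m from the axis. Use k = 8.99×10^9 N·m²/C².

|E| = 8.32×10^6 N/C

Take a coaxial cylindrical Gaussian surface of radius r = 0.361 m and length L (r > 0.179 m, full cross-section enclosed).
λ_enc = ρ·πR² = (-1.66×10^-3)π(0.179)² = -1.671×10^-4 C/m.
Since E is radial and uniform over the curved surface, Φ = E·2πrL = Q_enc/ε₀ = λ_enc L/ε₀.
E = 2k|λ_enc|/r = 2(8.99×10^9)(1.671×10^-4)/(0.361) = 8.32×10^6 N/C.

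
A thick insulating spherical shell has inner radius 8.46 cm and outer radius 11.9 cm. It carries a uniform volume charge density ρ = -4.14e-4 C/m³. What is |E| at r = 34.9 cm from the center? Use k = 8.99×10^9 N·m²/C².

By spherical symmetry E is radial; choose a Gaussian sphere of radius r = 34.9 cm (r > 11.9 cm, enclosing the whole shell).
Q_enc = ρ·(4π/3)(b³ − a³) = (-4.14×10^-4)·(4π/3)·((0.119)³ − (0.0846)³) = -1.872e-6 C.
Gauss's law: E·4πr² = Q_enc/ε₀.
E = k|Q_enc|/r² = (8.99×10^9)(1.872e-6)/(0.349)² = 1.38×10^5 N/C.

|E| = 1.38e5 V/m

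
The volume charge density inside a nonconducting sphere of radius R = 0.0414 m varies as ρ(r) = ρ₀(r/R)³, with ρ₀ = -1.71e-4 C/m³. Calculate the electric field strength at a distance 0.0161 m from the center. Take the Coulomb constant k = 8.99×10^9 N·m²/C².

Take a concentric spherical Gaussian surface of radius r = 0.0161 m (r < R).
Integrate the density: Q_enc = 4π ∫₀^r ρ₀(r'/R)^3 r'² dr' = 4πρ₀ r^6/(6·R³) = -8.79e-11 C.
Applying ∮E·dA = Q_enc/ε₀ with Φ = E(4πr²):
E = k|Q_enc|/r² = (8.99×10^9)(8.79e-11)/(0.0161)² = 3.05×10^3 N/C.

E = 3.05×10^3 N/C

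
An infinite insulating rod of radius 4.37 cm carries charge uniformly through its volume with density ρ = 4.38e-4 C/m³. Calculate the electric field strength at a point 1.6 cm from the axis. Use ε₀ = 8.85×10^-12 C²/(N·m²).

Coaxial Gaussian cylinder, radius r = 1.6 cm, length L (r < R).
Charge inside radius r per length L is ρ·πr²·L, so λ_enc = ρπr² = 3.523×10^-7 C/m.
By Gauss's law (flux through the curved wall only), E·2πrL = λ_enc L/ε₀.
E = |λ_enc|/(2πε₀r) = (3.523×10^-7)/(2π·8.85×10^-12·0.016) = 3.96×10^5 N/C.

3.96×10^5 N/C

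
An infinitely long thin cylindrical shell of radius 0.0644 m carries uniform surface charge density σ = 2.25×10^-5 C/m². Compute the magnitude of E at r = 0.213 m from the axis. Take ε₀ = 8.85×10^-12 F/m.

Take a coaxial cylindrical Gaussian surface of radius r = 0.213 m and length L (r > 0.0644 m).
The whole shell is enclosed: λ_enc = σ·2πR = (2.25e-5)·2π·(0.0644) = 9.104×10^-6 C/m.
Applying ∮E·dA = Q_enc/ε₀ with the end caps contributing no flux:
E = |λ_enc|/(2πε₀r) = (9.104e-6)/(2π·8.85×10^-12·0.213) = 7.69×10^5 N/C.

E ≈ 7.69×10^5 N/C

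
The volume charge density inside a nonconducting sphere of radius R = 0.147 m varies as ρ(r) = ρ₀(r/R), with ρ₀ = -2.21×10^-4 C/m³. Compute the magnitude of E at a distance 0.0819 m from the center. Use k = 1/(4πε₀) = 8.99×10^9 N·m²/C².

By spherical symmetry E is radial; choose a Gaussian sphere of radius r = 0.0819 m (r < R).
Integrate the density: Q_enc = 4π ∫₀^r ρ₀(r'/R)^1 r'² dr' = 4πρ₀ r^4/(4·R) = -2.125×10^-7 C.
Applying ∮E·dA = Q_enc/ε₀ with Φ = E(4πr²):
E = k|Q_enc|/r² = (8.99×10^9)(2.125e-7)/(0.0819)² = 2.85e5 N/C.

|E| = 2.85×10^5 N/C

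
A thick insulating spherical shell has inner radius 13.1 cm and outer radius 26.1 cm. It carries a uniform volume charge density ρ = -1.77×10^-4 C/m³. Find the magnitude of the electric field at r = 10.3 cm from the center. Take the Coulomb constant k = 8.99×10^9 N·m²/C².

E = 0

Take a concentric spherical Gaussian surface of radius r = 10.3 cm (r < 13.1 cm, inside the empty cavity).
Q_enc = 0 (all charge lies at larger r); Gauss's law gives E = 0.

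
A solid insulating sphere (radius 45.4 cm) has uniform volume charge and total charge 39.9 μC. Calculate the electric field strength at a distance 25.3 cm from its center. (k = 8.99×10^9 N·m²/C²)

Use a concentric Gaussian sphere at r = 25.3 cm (r < R).
For a uniform sphere the enclosed fraction is (r/R)³, so Q_enc = (39.9 μC)(0.253/0.454)³ = 6.905×10^-6 C.
By Gauss's law, ∮E·dA = E·4πr² = Q_enc/ε₀.
E = k|Q_enc|/r² = (8.99×10^9)(6.905e-6)/(0.253)² = 9.70e5 N/C.

9.70×10^5 N/C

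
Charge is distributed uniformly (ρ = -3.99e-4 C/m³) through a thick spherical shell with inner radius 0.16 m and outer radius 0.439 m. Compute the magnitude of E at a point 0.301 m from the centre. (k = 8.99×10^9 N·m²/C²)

|E| = 3.84×10^6 N/C

Symmetry ⇒ E = E(r) r̂. Gaussian sphere of radius r = 0.301 m (within the shell material, 0.16 m < r < 0.439 m).
Only the shell between 0.16 m and r is enclosed: Q_enc = ρ·(4π/3)(r³ − a³) = (-3.99×10^-4)·(4π/3)·((0.301)³ − (0.16)³) = -3.873×10^-5 C.
Gauss's law: E·4πr² = Q_enc/ε₀.
E = k|Q_enc|/r² = (8.99×10^9)(3.873×10^-5)/(0.301)² = 3.84e6 N/C.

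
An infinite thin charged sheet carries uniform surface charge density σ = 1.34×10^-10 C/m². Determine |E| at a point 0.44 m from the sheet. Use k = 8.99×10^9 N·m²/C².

Choose a cylindrical pillbox piercing the sheet, end faces (area A) parallel to it.
Flux Φ = 2EA and Q_enc = σA, so 2EA = σA/ε₀ ⇒ E = |σ|/(2ε₀), independent of distance.
E = 2πk|σ| = 2π(8.99×10^9)(1.34×10^-10) = 7.57 N/C.

|E| = 7.57 N/C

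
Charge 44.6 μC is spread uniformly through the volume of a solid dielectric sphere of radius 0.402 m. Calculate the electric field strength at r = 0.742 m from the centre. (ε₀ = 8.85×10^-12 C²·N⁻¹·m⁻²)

Take a concentric spherical Gaussian surface of radius r = 0.742 m (r > R, so the entire charge is enclosed).
Q_enc = 44.6 μC = 4.46×10^-5 C.
Since E is radial and uniform over the Gaussian sphere, Φ = E·4πr² = Q_enc/ε₀.
E = |Q_enc|/(4πε₀r²) = (4.46e-5)/(4π·8.85×10^-12·(0.742)²) = 7.28×10^5 N/C.

7.28×10^5 V/m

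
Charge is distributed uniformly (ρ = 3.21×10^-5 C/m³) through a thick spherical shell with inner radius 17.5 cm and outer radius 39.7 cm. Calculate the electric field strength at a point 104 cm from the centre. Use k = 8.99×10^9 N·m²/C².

|E| ≈ 6.39e4 N/C

Use a concentric Gaussian sphere at r = 104 cm (r > 39.7 cm, enclosing the whole shell).
Q_enc = ρ·(4π/3)(b³ − a³) = (3.21×10^-5)·(4π/3)·((0.397)³ − (0.175)³) = 7.693×10^-6 C.
Gauss's law: E·4πr² = Q_enc/ε₀.
E = k|Q_enc|/r² = (8.99×10^9)(7.693×10^-6)/(1.04)² = 6.39×10^4 N/C.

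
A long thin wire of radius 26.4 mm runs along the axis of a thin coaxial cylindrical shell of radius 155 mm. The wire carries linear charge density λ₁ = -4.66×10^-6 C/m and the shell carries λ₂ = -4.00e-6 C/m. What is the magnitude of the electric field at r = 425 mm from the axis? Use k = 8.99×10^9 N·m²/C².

|E| = 3.66e5 N/C

By cylindrical symmetry E is radial; use a coaxial Gaussian cylinder of radius 425 mm and length L (r > 155 mm, enclosing both).
λ_enc = λ₁ + λ₂ = (-4.66×10^-6) + (-4.00e-6) = -8.66e-6 C/m.
Gauss's law: E·2πrL = λ_enc L/ε₀.
E = 2k|λ_enc|/r = 2(8.99×10^9)(8.66×10^-6)/(0.425) = 3.66×10^5 N/C.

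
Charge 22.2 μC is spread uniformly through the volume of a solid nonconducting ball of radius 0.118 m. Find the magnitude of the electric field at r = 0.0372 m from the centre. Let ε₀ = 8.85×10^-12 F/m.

By spherical symmetry E is radial; choose a Gaussian sphere of radius r = 0.0372 m (r < R).
Only the charge within r is enclosed: Q_enc = Q·(r/R)³ = (22.2 μC)·(0.0372 m/0.118 m)³ = 6.956×10^-7 C.
Applying ∮E·dA = Q_enc/ε₀ with Φ = E(4πr²):
E = |Q_enc|/(4πε₀r²) = (6.956×10^-7)/(4π·8.85×10^-12·(0.0372)²) = 4.52e6 N/C.

E = 4.52e6 N/C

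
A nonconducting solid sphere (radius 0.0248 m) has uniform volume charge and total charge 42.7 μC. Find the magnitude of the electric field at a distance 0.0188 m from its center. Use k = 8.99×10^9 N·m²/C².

By spherical symmetry E is radial; choose a Gaussian sphere of radius r = 0.0188 m (r < R).
Only the charge within r is enclosed: Q_enc = Q·(r/R)³ = (42.7 μC)·(0.0188 m/0.0248 m)³ = 1.86e-5 C.
By Gauss's law, ∮E·dA = E·4πr² = Q_enc/ε₀.
E = k|Q_enc|/r² = (8.99×10^9)(1.86×10^-5)/(0.0188)² = 4.73×10^8 N/C.

|E| = 4.73×10^8 N/C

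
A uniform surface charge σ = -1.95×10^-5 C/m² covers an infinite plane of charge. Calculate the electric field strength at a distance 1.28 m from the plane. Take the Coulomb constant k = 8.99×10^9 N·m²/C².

Choose a cylindrical pillbox piercing the sheet, end faces (area A) parallel to it.
Only the two end caps contribute flux: Φ = 2EA. With Q_enc = σA, Gauss's law gives E = |σ|/(2ε₀).
E = 2πk|σ| = 2π(8.99×10^9)(1.95e-5) = 1.10e6 N/C.

E = 1.10×10^6 N/C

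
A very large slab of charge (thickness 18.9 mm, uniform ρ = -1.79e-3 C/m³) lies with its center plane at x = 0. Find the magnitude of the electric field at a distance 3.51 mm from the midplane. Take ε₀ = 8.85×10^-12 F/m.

By symmetry E is perpendicular to the slab. A Gaussian pillbox from −3.51 mm to +3.51 mm (face area A) lies entirely within the slab.
Q_enc = ρ·(2x)·A and flux = 2EA, so 2EA = 2ρxA/ε₀ ⇒ E = |ρ|x/ε₀.
E = (1.79×10^-3)(0.00351)/(8.85×10^-12) = 7.10×10^5 N/C.

E = 7.10×10^5 N/C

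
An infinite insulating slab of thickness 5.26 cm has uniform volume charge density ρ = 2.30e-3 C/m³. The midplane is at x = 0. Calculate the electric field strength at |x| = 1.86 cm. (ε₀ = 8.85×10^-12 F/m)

E ≈ 4.83×10^6 N/C

By symmetry E is perpendicular to the slab. A Gaussian pillbox from −1.86 cm to +1.86 cm (face area A) lies entirely within the slab.
Q_enc = ρ·(2x)·A and flux = 2EA, so 2EA = 2ρxA/ε₀ ⇒ E = |ρ|x/ε₀.
E = (2.30×10^-3)(0.0186)/(8.85×10^-12) = 4.83×10^6 N/C.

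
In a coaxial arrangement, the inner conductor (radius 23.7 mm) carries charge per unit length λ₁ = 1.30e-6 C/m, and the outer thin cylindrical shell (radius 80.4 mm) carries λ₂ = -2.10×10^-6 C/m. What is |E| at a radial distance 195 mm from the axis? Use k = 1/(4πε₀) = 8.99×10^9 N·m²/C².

Choose a coaxial cylinder of radius r = 195 mm (arbitrary length L) as the Gaussian surface (r > 80.4 mm, enclosing both).
λ_enc = λ₁ + λ₂ = (1.30×10^-6) + (-2.10e-6) = -8.00×10^-7 C/m.
By Gauss's law (flux through the curved wall only), E·2πrL = λ_enc L/ε₀.
E = 2k|λ_enc|/r = 2(8.99×10^9)(8.00×10^-7)/(0.195) = 7.38×10^4 N/C.

E ≈ 7.38×10^4 N/C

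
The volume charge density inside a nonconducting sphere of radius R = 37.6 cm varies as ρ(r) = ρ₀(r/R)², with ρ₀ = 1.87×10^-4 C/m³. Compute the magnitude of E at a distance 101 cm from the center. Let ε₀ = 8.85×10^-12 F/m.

By spherical symmetry E is radial; choose a Gaussian sphere of radius r = 101 cm (r > R, all charge enclosed).
Q_enc = 4π ∫₀^R ρ₀(r'/R)^2 r'² dr' = 4πρ₀R³/5 = 2.498×10^-5 C.
By Gauss's law, ∮E·dA = E·4πr² = Q_enc/ε₀.
E = |Q_enc|/(4πε₀r²) = (2.498e-5)/(4π·8.85×10^-12·(1.01)²) = 2.20×10^5 N/C.

E ≈ 2.20×10^5 N/C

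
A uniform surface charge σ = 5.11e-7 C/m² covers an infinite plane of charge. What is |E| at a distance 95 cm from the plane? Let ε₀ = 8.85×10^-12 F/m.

The symmetry is planar: E is normal to the sheet and the same magnitude on both sides. Take a pillbox straddling the sheet with end-cap area A.
Flux Φ = 2EA and Q_enc = σA, so 2EA = σA/ε₀ ⇒ E = |σ|/(2ε₀), independent of distance.
E = |σ|/(2ε₀) = (5.11×10^-7)/(2·8.85×10^-12) = 2.89e4 N/C.

2.89×10^4 V/m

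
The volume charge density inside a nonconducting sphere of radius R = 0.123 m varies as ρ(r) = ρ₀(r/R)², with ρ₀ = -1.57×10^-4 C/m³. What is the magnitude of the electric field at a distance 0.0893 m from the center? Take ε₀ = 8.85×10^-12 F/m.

Take a concentric spherical Gaussian surface of radius r = 0.0893 m (r < R).
Q_enc = ∫₀^r ρ(r')·4πr'² dr' = (4πρ₀/R²) ∫₀^r r'^4 dr' = 4πρ₀ r^5/(5·R²) = -1.481×10^-7 C.
Gauss's law: E·4πr² = Q_enc/ε₀.
E = |Q_enc|/(4πε₀r²) = (1.481e-7)/(4π·8.85×10^-12·(0.0893)²) = 1.67×10^5 N/C.

|E| ≈ 1.67e5 N/C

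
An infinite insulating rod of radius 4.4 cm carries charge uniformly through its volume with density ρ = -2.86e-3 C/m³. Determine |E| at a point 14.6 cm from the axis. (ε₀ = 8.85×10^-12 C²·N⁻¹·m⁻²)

E = 2.14×10^6 N/C

Choose a coaxial cylinder of radius r = 14.6 cm (arbitrary length L) as the Gaussian surface (r > 4.4 cm, full cross-section enclosed).
λ_enc = ρ·πR² = (-2.86×10^-3)π(0.044)² = -1.739×10^-5 C/m.
Applying ∮E·dA = Q_enc/ε₀ with the end caps contributing no flux:
E = |λ_enc|/(2πε₀r) = (1.739×10^-5)/(2π·8.85×10^-12·0.146) = 2.14×10^6 N/C.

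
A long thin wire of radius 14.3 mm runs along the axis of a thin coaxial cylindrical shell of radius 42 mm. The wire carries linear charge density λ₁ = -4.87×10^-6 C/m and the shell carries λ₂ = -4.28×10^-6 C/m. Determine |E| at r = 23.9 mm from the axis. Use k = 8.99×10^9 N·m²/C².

3.66e6 V/m

Choose a coaxial cylinder of radius r = 23.9 mm (arbitrary length L) as the Gaussian surface (between the conductors, 14.3 mm < r < 42 mm).
The shell at 42 mm lies outside the Gaussian surface, so λ_enc = λ₁ = -4.87×10^-6 C/m.
Gauss's law: E·2πrL = λ_enc L/ε₀.
E = 2k|λ_enc|/r = 2(8.99×10^9)(4.87×10^-6)/(0.0239) = 3.66×10^6 N/C.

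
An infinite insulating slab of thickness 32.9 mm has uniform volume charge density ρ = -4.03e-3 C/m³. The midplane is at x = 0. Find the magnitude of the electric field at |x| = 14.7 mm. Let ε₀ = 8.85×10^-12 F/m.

By symmetry E is perpendicular to the slab. A Gaussian pillbox from −14.7 mm to +14.7 mm (face area A) lies entirely within the slab.
Q_enc = ρ·(2x)·A and flux = 2EA, so 2EA = 2ρxA/ε₀ ⇒ E = |ρ|x/ε₀.
E = (4.03×10^-3)(0.0147)/(8.85×10^-12) = 6.69e6 N/C.

|E| ≈ 6.69e6 V/m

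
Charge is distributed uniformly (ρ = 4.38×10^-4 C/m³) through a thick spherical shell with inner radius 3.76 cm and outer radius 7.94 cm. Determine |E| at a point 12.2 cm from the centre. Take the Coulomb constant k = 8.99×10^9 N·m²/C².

Symmetry ⇒ E = E(r) r̂. Gaussian sphere of radius r = 12.2 cm (r > 7.94 cm, enclosing the whole shell).
Q_enc = ρ·(4π/3)(b³ − a³) = (4.38×10^-4)·(4π/3)·((0.0794)³ − (0.0376)³) = 8.209e-7 C.
By Gauss's law, ∮E·dA = E·4πr² = Q_enc/ε₀.
E = k|Q_enc|/r² = (8.99×10^9)(8.209×10^-7)/(0.122)² = 4.96×10^5 N/C.

4.96×10^5 N/C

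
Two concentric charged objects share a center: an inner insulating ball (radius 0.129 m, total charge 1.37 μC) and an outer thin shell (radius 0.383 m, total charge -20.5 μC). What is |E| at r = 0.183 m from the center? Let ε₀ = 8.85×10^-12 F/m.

Symmetry ⇒ E = E(r) r̂. Gaussian sphere of radius r = 0.183 m (between the bodies, 0.129 m < r < 0.383 m).
The shell at 0.383 m lies outside the Gaussian surface, so Q_enc = 1.37 μC = 1.37×10^-6 C.
Gauss's law: E·4πr² = Q_enc/ε₀.
E = |Q_enc|/(4πε₀r²) = (1.37×10^-6)/(4π·8.85×10^-12·(0.183)²) = 3.68×10^5 N/C.

|E| = 3.68×10^5 N/C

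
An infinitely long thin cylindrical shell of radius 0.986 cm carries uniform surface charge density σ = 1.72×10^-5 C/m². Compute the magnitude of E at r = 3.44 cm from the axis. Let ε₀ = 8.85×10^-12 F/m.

Choose a coaxial cylinder of radius r = 3.44 cm (arbitrary length L) as the Gaussian surface (r > 0.986 cm).
The whole shell is enclosed: λ_enc = σ·2πR = (1.72×10^-5)·2π·(0.00986) = 1.066×10^-6 C/m.
Applying ∮E·dA = Q_enc/ε₀ with the end caps contributing no flux:
E = |λ_enc|/(2πε₀r) = (1.066×10^-6)/(2π·8.85×10^-12·0.0344) = 5.57×10^5 N/C.

E = 5.57e5 N/C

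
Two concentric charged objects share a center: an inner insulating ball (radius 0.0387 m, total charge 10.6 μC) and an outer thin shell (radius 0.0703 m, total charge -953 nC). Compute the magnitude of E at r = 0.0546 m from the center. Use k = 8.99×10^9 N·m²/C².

E ≈ 3.20×10^7 V/m

Use a concentric Gaussian sphere at r = 0.0546 m (between the bodies, 0.0387 m < r < 0.0703 m).
The shell at 0.0703 m lies outside the Gaussian surface, so Q_enc = 10.6 μC = 1.06×10^-5 C.
Since E is radial and uniform over the Gaussian sphere, Φ = E·4πr² = Q_enc/ε₀.
E = k|Q_enc|/r² = (8.99×10^9)(1.06e-5)/(0.0546)² = 3.20×10^7 N/C.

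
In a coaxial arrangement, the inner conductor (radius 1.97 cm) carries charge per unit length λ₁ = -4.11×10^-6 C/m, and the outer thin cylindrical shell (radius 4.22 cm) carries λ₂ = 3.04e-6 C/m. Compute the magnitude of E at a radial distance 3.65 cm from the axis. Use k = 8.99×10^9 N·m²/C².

|E| ≈ 2.02×10^6 V/m

Coaxial Gaussian cylinder, radius r = 3.65 cm, length L (between the conductors, 1.97 cm < r < 4.22 cm).
Only the inner wire is enclosed; the outer shell contributes nothing inside itself. λ_enc = λ₁ = -4.11×10^-6 C/m.
Applying ∮E·dA = Q_enc/ε₀ with the end caps contributing no flux:
E = 2k|λ_enc|/r = 2(8.99×10^9)(4.11×10^-6)/(0.0365) = 2.02×10^6 N/C.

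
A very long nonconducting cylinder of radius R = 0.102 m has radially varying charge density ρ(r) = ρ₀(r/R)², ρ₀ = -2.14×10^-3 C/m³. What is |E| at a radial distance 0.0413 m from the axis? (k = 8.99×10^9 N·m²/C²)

Choose a coaxial cylinder of radius r = 0.0413 m (arbitrary length L) as the Gaussian surface (r < R).
Integrating ρ over the cross-section to radius r: λ_enc = (2πρ₀/R²) ∫₀^r r'^3 dr' = 2πρ₀ r^4/(4·R²) = -9.40×10^-7 C/m.
Gauss's law: E·2πrL = λ_enc L/ε₀.
E = 2k|λ_enc|/r = 2(8.99×10^9)(9.40×10^-7)/(0.0413) = 4.09e5 N/C.

|E| = 4.09×10^5 N/C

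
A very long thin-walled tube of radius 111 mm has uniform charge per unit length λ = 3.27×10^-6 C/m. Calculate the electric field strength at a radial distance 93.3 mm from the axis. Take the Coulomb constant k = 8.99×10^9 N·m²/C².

E = 0

Coaxial Gaussian cylinder, radius r = 93.3 mm, length L (r < 111 mm, inside the shell).
All the surface charge lies outside this cylinder: Q_enc = 0, hence E = 0.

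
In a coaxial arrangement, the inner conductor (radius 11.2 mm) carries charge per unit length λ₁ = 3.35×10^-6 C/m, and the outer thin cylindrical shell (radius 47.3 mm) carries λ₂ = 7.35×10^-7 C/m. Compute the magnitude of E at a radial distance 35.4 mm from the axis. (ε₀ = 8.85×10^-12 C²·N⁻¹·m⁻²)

Take a coaxial cylindrical Gaussian surface of radius r = 35.4 mm and length L (between the conductors, 11.2 mm < r < 47.3 mm).
Only the inner wire is enclosed; the outer shell contributes nothing inside itself. λ_enc = λ₁ = 3.35e-6 C/m.
Gauss's law: E·2πrL = λ_enc L/ε₀.
E = |λ_enc|/(2πε₀r) = (3.35e-6)/(2π·8.85×10^-12·0.0354) = 1.70e6 N/C.

E = 1.70×10^6 N/C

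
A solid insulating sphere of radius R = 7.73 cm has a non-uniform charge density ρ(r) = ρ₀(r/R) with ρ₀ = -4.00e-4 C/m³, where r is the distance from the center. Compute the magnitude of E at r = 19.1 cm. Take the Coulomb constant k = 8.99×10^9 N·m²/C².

|E| = 1.43×10^5 V/m

Use a concentric Gaussian sphere at r = 19.1 cm (r > R, all charge enclosed).
Q_enc = 4π ∫₀^R ρ₀(r'/R)^1 r'² dr' = 4πρ₀R³/4 = -5.804e-7 C.
By Gauss's law, ∮E·dA = E·4πr² = Q_enc/ε₀.
E = k|Q_enc|/r² = (8.99×10^9)(5.804×10^-7)/(0.191)² = 1.43×10^5 N/C.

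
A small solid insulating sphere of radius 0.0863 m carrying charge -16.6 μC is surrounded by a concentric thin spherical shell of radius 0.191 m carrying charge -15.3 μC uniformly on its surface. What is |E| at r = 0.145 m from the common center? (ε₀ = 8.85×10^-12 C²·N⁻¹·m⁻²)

Symmetry ⇒ E = E(r) r̂. Gaussian sphere of radius r = 0.145 m (between the bodies, 0.0863 m < r < 0.191 m).
The shell at 0.191 m lies outside the Gaussian surface, so Q_enc = -16.6 μC = -1.66×10^-5 C.
Applying ∮E·dA = Q_enc/ε₀ with Φ = E(4πr²):
E = |Q_enc|/(4πε₀r²) = (1.66e-5)/(4π·8.85×10^-12·(0.145)²) = 7.10×10^6 N/C.

|E| = 7.10×10^6 N/C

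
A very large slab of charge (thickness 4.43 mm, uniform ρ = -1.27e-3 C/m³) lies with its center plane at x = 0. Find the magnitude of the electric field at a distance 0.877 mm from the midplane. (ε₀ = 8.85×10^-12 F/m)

1.26×10^5 N/C

By symmetry E is perpendicular to the slab. A Gaussian pillbox from −0.877 mm to +0.877 mm (face area A) lies entirely within the slab.
Q_enc = ρ·(2x)·A and flux = 2EA, so 2EA = 2ρxA/ε₀ ⇒ E = |ρ|x/ε₀.
E = (1.27×10^-3)(0.000877)/(8.85×10^-12) = 1.26×10^5 N/C.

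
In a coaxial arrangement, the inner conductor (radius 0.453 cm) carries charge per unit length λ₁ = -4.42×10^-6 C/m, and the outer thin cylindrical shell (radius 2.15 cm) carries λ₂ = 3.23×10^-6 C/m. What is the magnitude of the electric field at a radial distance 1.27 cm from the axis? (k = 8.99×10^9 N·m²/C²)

Take a coaxial cylindrical Gaussian surface of radius r = 1.27 cm and length L (between the conductors, 0.453 cm < r < 2.15 cm).
The shell at 2.15 cm lies outside the Gaussian surface, so λ_enc = λ₁ = -4.42e-6 C/m.
By Gauss's law (flux through the curved wall only), E·2πrL = λ_enc L/ε₀.
E = 2k|λ_enc|/r = 2(8.99×10^9)(4.42×10^-6)/(0.0127) = 6.26×10^6 N/C.

|E| = 6.26×10^6 N/C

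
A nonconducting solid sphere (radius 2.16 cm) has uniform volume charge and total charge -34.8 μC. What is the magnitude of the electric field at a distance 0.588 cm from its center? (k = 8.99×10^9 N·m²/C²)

Use a concentric Gaussian sphere at r = 0.588 cm (r < R).
For a uniform sphere the enclosed fraction is (r/R)³, so Q_enc = (-34.8 μC)(0.00588/0.0216)³ = -7.02×10^-7 C.
Gauss's law: E·4πr² = Q_enc/ε₀.
E = k|Q_enc|/r² = (8.99×10^9)(7.02×10^-7)/(0.00588)² = 1.83e8 N/C.

E = 1.83×10^8 N/C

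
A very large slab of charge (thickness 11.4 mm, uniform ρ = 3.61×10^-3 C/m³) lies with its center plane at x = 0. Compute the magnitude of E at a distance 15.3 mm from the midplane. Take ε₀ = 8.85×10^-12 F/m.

The point |x| = 15.3 mm lies outside the slab (half-thickness 0.0057 m). A symmetric pillbox spanning the full slab encloses Q_enc = ρ·d·A.
Flux = 2EA ⇒ E = |ρ|d/(2ε₀), independent of distance outside.
E = (3.61e-3)(0.0114)/(2·8.85×10^-12) = 2.33×10^6 N/C.

E ≈ 2.33e6 N/C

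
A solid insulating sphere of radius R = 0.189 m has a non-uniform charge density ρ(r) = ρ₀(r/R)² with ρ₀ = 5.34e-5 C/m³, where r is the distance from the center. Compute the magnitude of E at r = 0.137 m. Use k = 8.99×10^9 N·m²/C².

E = 8.69e4 N/C

Symmetry ⇒ E = E(r) r̂. Gaussian sphere of radius r = 0.137 m (r < R).
Q_enc = ∫₀^r ρ(r')·4πr'² dr' = (4πρ₀/R²) ∫₀^r r'^4 dr' = 4πρ₀ r^5/(5·R²) = 1.813×10^-7 C.
By Gauss's law, ∮E·dA = E·4πr² = Q_enc/ε₀.
E = k|Q_enc|/r² = (8.99×10^9)(1.813×10^-7)/(0.137)² = 8.69e4 N/C.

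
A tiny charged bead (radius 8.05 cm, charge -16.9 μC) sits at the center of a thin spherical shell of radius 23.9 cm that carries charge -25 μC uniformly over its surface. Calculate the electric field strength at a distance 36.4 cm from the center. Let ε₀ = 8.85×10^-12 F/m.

Take a concentric spherical Gaussian surface of radius r = 36.4 cm (r > 23.9 cm, enclosing both).
Q_enc = (-16.9 μC) + (-25 μC) = -4.19×10^-5 C.
Since E is radial and uniform over the Gaussian sphere, Φ = E·4πr² = Q_enc/ε₀.
E = |Q_enc|/(4πε₀r²) = (4.19×10^-5)/(4π·8.85×10^-12·(0.364)²) = 2.84×10^6 N/C.

|E| ≈ 2.84×10^6 N/C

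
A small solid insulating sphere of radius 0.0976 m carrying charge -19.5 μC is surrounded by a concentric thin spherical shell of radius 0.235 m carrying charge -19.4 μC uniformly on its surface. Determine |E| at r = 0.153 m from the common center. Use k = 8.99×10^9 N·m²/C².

Take a concentric spherical Gaussian surface of radius r = 0.153 m (between the bodies, 0.0976 m < r < 0.235 m).
The shell at 0.235 m lies outside the Gaussian surface, so Q_enc = -19.5 μC = -1.95e-5 C.
Gauss's law: E·4πr² = Q_enc/ε₀.
E = k|Q_enc|/r² = (8.99×10^9)(1.95e-5)/(0.153)² = 7.49×10^6 N/C.

E ≈ 7.49×10^6 V/m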